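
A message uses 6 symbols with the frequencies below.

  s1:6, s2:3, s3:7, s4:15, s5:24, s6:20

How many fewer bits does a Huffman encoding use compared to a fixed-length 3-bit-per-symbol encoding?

Fixed-length: 3 bits × 75 symbols = 225 bits.
Huffman merges:
merge s2(3) and s1(6): 9
merge s3(7) and 9: 16
merge s4(15) and 16: 31
merge s6(20) and s5(24): 44
merge 31 and 44: 75
Huffman total = 9 + 16 + 31 + 44 + 75 = 175 bits.
Saving = 225 − 175 = 50 bits.

50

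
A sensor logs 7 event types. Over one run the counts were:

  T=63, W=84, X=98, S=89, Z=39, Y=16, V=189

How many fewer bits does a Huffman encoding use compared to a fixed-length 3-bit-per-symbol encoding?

232

Fixed-length: 3 bits × 578 symbols = 1734 bits.
Huffman merges:
Y(16) + Z(39) → 55
55 + T(63) → 118
W(84) + S(89) → 173
X(98) + 118 → 216
173 + V(189) → 362
216 + 362 → 578
Huffman total = 55 + 118 + 173 + 216 + 362 + 578 = 1502 bits.
Saving = 1734 − 1502 = 232 bits.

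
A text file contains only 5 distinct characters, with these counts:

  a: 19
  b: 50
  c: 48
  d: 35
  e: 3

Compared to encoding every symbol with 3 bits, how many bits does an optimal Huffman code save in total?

Fixed-length: 3 bits × 155 symbols = 465 bits.
Huffman merges:
merge e(3) and a(19): 22
merge 22 and d(35): 57
merge c(48) and b(50): 98
merge 57 and 98: 155
Huffman total = 22 + 57 + 98 + 155 = 332 bits.
Saving = 465 − 332 = 133 bits.

133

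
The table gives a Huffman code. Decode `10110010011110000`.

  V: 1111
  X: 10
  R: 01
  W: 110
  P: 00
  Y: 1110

Read left to right; each codeword is recognised as soon as it completes (prefix code):
  10→X | 110→W | 01→R | 00→P | 1111→V | 00→P | 00→P
Decoded message: XWRPVPP

XWRPVPP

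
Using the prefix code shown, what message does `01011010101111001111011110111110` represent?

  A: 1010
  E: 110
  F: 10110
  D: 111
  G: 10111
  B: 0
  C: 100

BFADCDGGE

Read left to right; each codeword is recognised as soon as it completes (prefix code):
  0→B | 10110→F | 1010→A | 111→D | 100→C | 111→D | 10111→G | 10111→G | 110→E
Decoded message: BFADCDGGE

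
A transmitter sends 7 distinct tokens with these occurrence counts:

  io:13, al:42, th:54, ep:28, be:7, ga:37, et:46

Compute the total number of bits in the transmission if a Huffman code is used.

Build the Huffman tree bottom-up:
combine be(7), io(13) → 20
combine 20, ep(28) → 48
combine ga(37), al(42) → 79
combine et(46), 48 → 94
combine th(54), 79 → 133
combine 94, 133 → 227
The encoded length is the sum of every internal node's weight: 20 + 48 + 79 + 94 + 133 + 227 = 601 bits.

601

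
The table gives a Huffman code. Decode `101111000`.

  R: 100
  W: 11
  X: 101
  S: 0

XWRS

Read left to right; each codeword is recognised as soon as it completes (prefix code):
  101→X | 11→W | 100→R | 0→S
Decoded message: XWRS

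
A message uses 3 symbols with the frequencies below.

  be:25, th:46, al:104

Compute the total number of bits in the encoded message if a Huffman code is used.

Build the Huffman tree bottom-up:
be(25) + th(46) → 71
71 + al(104) → 175
Total encoded bits = sum of merged weights = 71 + 175 = 246.

246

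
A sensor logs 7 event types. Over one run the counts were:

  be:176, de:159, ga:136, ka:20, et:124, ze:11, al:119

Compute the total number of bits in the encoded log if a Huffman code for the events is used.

1931

Build the Huffman tree bottom-up:
merge ze(11) and ka(20): 31
merge 31 and al(119): 150
merge et(124) and ga(136): 260
merge 150 and de(159): 309
merge be(176) and 260: 436
merge 309 and 436: 745
Each symbol's bit-cost is frequency × depth; summing gives 1931 bits (equivalently 31 + 150 + 260 + 309 + 436 + 745).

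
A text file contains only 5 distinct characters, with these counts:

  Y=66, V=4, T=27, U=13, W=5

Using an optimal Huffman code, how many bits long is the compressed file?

195

Merge the two smallest weights repeatedly:
combine V(4), W(5) → 9
combine 9, U(13) → 22
combine 22, T(27) → 49
combine 49, Y(66) → 115
The encoded length is the sum of every internal node's weight: 9 + 22 + 49 + 115 = 195 bits.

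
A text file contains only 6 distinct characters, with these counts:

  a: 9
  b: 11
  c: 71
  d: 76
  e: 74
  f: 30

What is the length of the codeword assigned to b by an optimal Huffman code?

4

Huffman merges, smallest pair first:
merge a(9) and b(11): 20
merge 20 and f(30): 50
merge 50 and c(71): 121
merge e(74) and d(76): 150
merge 121 and 150: 271
b's leaf is at depth 4, giving a 4-bit codeword.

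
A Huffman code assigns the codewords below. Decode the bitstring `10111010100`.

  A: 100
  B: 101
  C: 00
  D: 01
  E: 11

Read left to right; each codeword is recognised as soon as it completes (prefix code):
  101→B | 11→E | 01→D | 01→D | 00→C
Decoded message: BEDDC

BEDDC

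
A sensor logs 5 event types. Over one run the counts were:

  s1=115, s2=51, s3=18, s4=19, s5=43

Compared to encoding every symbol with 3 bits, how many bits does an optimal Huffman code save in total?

Fixed-length: 3 bits × 246 symbols = 738 bits.
Huffman merges:
combine s3(18), s4(19) → 37
combine 37, s5(43) → 80
combine s2(51), 80 → 131
combine s1(115), 131 → 246
Huffman total = 37 + 80 + 131 + 246 = 494 bits.
Saving = 738 − 494 = 244 bits.

244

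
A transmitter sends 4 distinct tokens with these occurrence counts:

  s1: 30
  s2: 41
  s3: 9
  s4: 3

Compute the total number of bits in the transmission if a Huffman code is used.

137

Greedily combine the two least-frequent nodes:
combine s4(3), s3(9) → 12
combine 12, s1(30) → 42
combine s2(41), 42 → 83
Total encoded bits = sum of merged weights = 12 + 42 + 83 = 137.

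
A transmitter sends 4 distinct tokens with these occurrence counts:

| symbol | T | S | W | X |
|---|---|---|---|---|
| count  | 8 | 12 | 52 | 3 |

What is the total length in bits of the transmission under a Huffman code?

Merge the two smallest weights repeatedly:
merge X(3) and T(8): 11
merge 11 and S(12): 23
merge 23 and W(52): 75
The encoded length is the sum of every internal node's weight: 11 + 23 + 75 = 109 bits.

109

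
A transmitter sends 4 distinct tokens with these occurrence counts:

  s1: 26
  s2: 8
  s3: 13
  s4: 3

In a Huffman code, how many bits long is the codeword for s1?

1

Repeatedly merge the two smallest:
merge s4(3) and s2(8): 11
merge 11 and s3(13): 24
merge 24 and s1(26): 50
s1 is a child of the root — depth 1, so its codeword is a single bit.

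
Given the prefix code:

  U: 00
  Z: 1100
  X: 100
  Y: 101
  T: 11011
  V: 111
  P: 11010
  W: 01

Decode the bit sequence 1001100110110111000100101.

Read left to right; each codeword is recognised as soon as it completes (prefix code):
  100→X | 1100→Z | 11011→T | 01→W | 1100→Z | 01→W | 00→U | 101→Y
Decoded message: XZTWZWUY

XZTWZWUY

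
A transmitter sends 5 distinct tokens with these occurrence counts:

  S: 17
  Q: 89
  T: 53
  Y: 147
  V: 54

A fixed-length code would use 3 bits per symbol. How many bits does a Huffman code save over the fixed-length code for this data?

313

Fixed-length: 3 bits × 360 symbols = 1080 bits.
Huffman merges:
combine S(17), T(53) → 70
combine V(54), 70 → 124
combine Q(89), 124 → 213
combine Y(147), 213 → 360
Huffman total = 70 + 124 + 213 + 360 = 767 bits.
Saving = 1080 − 767 = 313 bits.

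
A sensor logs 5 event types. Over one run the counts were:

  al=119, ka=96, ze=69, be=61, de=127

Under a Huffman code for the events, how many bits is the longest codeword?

Merge the two lowest-weight nodes at each step:
merge be(61) and ze(69): 130
merge ka(96) and al(119): 215
merge de(127) and 130: 257
merge 215 and 257: 472
The first pair merged (be, ze) ends up deepest, at depth 3.

3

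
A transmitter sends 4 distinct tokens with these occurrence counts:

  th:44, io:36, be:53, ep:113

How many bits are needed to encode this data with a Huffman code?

459

Greedily combine the two least-frequent nodes:
merge io(36) and th(44): 80
merge be(53) and 80: 133
merge ep(113) and 133: 246
Each symbol's bit-cost is frequency × depth; summing gives 459 bits (equivalently 80 + 133 + 246).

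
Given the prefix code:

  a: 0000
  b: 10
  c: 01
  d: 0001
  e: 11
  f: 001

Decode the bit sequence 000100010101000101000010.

Read left to right; each codeword is recognised as soon as it completes (prefix code):
  0001→d | 0001→d | 01→c | 01→c | 0001→d | 01→c | 0000→a | 10→b
Decoded message: ddccdcab

ddccdcab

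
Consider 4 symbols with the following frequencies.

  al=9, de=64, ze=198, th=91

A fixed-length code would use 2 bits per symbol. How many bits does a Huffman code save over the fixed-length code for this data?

Fixed-length: 2 bits × 362 symbols = 724 bits.
Huffman merges:
merge al(9) and de(64): 73
merge 73 and th(91): 164
merge 164 and ze(198): 362
Huffman total = 73 + 164 + 362 = 599 bits.
Saving = 724 − 599 = 125 bits.

125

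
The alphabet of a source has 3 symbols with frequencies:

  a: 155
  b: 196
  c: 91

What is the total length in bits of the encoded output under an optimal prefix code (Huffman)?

688

Build the Huffman tree bottom-up:
c(91) + a(155) → 246
b(196) + 246 → 442
Each symbol's bit-cost is frequency × depth; summing gives 688 bits (equivalently 246 + 442).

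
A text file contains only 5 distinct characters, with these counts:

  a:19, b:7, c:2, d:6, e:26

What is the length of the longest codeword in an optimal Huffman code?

Merge the two lowest-weight nodes at each step:
merge c(2) and d(6): 8
merge b(7) and 8: 15
merge 15 and a(19): 34
merge e(26) and 34: 60
The rarest symbols sit at the bottom; the longest codeword is 4 bits.

4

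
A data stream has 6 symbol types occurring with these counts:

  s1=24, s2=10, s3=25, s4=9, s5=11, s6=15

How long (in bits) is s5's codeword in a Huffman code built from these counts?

3

Repeatedly merge the two smallest:
merge s4(9) and s2(10): 19
merge s5(11) and s6(15): 26
merge 19 and s1(24): 43
merge s3(25) and 26: 51
merge 43 and 51: 94
s5's leaf is at depth 3, giving a 3-bit codeword.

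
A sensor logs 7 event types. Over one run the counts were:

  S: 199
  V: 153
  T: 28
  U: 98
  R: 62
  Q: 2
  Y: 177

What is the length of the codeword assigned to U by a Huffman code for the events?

Build the tree from the bottom:
Q(2) + T(28) → 30
30 + R(62) → 92
92 + U(98) → 190
V(153) + Y(177) → 330
190 + S(199) → 389
330 + 389 → 719
U's leaf is at depth 3, giving a 3-bit codeword.

3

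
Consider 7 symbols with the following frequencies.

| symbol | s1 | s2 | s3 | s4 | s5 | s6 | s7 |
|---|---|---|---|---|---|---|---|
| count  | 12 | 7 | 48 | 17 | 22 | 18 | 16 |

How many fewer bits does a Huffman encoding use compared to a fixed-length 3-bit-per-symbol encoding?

51

Fixed-length: 3 bits × 140 symbols = 420 bits.
Huffman merges:
combine s2(7), s1(12) → 19
combine s7(16), s4(17) → 33
combine s6(18), 19 → 37
combine s5(22), 33 → 55
combine 37, s3(48) → 85
combine 55, 85 → 140
Huffman total = 19 + 33 + 37 + 55 + 85 + 140 = 369 bits.
Saving = 420 − 369 = 51 bits.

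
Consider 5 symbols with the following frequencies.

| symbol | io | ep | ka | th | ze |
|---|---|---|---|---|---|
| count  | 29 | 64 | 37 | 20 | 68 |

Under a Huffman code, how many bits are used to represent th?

3

Build the tree from the bottom:
th(20) + io(29) → 49
ka(37) + 49 → 86
ep(64) + ze(68) → 132
86 + 132 → 218
The subtree containing th is merged 3 times, so code length = 3.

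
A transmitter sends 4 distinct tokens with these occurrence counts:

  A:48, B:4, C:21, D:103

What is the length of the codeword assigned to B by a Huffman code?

Repeatedly merge the two smallest:
merge B(4) and C(21): 25
merge 25 and A(48): 73
merge 73 and D(103): 176
The subtree containing B is merged 3 times, so code length = 3.

3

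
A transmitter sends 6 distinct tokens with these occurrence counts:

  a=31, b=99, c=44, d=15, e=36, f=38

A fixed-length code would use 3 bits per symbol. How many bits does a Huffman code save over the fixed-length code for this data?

152

Fixed-length: 3 bits × 263 symbols = 789 bits.
Huffman merges:
combine d(15), a(31) → 46
combine e(36), f(38) → 74
combine c(44), 46 → 90
combine 74, 90 → 164
combine b(99), 164 → 263
Huffman total = 46 + 74 + 90 + 164 + 263 = 637 bits.
Saving = 789 − 637 = 152 bits.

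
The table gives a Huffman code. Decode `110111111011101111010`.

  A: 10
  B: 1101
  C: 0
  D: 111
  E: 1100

BDBBDCA

Read left to right; each codeword is recognised as soon as it completes (prefix code):
  1101→B | 111→D | 1101→B | 1101→B | 111→D | 0→C | 10→A
Decoded message: BDBBDCA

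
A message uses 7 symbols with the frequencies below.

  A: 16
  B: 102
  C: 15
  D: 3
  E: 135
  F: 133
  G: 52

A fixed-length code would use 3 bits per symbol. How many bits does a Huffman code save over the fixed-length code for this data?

Fixed-length: 3 bits × 456 symbols = 1368 bits.
Huffman merges:
D(3) + C(15) → 18
A(16) + 18 → 34
34 + G(52) → 86
86 + B(102) → 188
F(133) + E(135) → 268
188 + 268 → 456
Huffman total = 18 + 34 + 86 + 188 + 268 + 456 = 1050 bits.
Saving = 1368 − 1050 = 318 bits.

318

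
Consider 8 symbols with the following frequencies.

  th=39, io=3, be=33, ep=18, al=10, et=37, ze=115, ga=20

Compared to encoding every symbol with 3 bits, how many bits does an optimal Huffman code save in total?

Fixed-length: 3 bits × 275 symbols = 825 bits.
Huffman merges:
combine io(3), al(10) → 13
combine 13, ep(18) → 31
combine ga(20), 31 → 51
combine be(33), et(37) → 70
combine th(39), 51 → 90
combine 70, 90 → 160
combine ze(115), 160 → 275
Huffman total = 13 + 31 + 51 + 70 + 90 + 160 + 275 = 690 bits.
Saving = 825 − 690 = 135 bits.

135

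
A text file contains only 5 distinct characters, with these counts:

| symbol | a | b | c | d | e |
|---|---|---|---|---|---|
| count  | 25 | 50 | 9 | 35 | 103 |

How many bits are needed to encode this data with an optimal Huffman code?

444

Build the Huffman tree bottom-up:
merge c(9) and a(25): 34
merge 34 and d(35): 69
merge b(50) and 69: 119
merge e(103) and 119: 222
Each symbol's bit-cost is frequency × depth; summing gives 444 bits (equivalently 34 + 69 + 119 + 222).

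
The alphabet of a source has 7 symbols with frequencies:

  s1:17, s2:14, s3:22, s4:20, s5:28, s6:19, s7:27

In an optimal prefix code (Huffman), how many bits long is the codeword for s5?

Huffman merges, smallest pair first:
combine s2(14), s1(17) → 31
combine s6(19), s4(20) → 39
combine s3(22), s7(27) → 49
combine s5(28), 31 → 59
combine 39, 49 → 88
combine 59, 88 → 147
s5's leaf is at depth 2, giving a 2-bit codeword.

2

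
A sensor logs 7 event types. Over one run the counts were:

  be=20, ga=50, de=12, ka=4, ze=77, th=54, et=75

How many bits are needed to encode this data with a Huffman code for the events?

722

Greedily combine the two least-frequent nodes:
merge ka(4) and de(12): 16
merge 16 and be(20): 36
merge 36 and ga(50): 86
merge th(54) and et(75): 129
merge ze(77) and 86: 163
merge 129 and 163: 292
Each symbol's bit-cost is frequency × depth; summing gives 722 bits (equivalently 16 + 36 + 86 + 129 + 163 + 292).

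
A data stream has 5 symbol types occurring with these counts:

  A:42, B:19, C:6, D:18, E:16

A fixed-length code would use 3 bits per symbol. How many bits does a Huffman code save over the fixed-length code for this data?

Fixed-length: 3 bits × 101 symbols = 303 bits.
Huffman merges:
merge C(6) and E(16): 22
merge D(18) and B(19): 37
merge 22 and 37: 59
merge A(42) and 59: 101
Huffman total = 22 + 37 + 59 + 101 = 219 bits.
Saving = 303 − 219 = 84 bits.

84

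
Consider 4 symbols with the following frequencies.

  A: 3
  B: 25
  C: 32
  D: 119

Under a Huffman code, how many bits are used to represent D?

Huffman merges, smallest pair first:
combine A(3), B(25) → 28
combine 28, C(32) → 60
combine 60, D(119) → 179
D is merged only at the final step, so code length = 1.

1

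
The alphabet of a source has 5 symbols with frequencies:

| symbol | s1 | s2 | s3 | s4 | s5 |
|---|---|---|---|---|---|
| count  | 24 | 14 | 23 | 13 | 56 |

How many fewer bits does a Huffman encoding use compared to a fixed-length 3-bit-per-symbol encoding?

112

Fixed-length: 3 bits × 130 symbols = 390 bits.
Huffman merges:
merge s4(13) and s2(14): 27
merge s3(23) and s1(24): 47
merge 27 and 47: 74
merge s5(56) and 74: 130
Huffman total = 27 + 47 + 74 + 130 = 278 bits.
Saving = 390 − 278 = 112 bits.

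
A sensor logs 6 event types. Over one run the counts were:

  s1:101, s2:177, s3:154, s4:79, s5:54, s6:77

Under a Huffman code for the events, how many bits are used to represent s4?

Repeatedly merge the two smallest:
combine s5(54), s6(77) → 131
combine s4(79), s1(101) → 180
combine 131, s3(154) → 285
combine s2(177), 180 → 357
combine 285, 357 → 642
s4's leaf is at depth 3, giving a 3-bit codeword.

3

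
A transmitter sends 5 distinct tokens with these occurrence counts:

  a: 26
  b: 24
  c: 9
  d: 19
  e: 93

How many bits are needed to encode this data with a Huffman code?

Greedily combine the two least-frequent nodes:
combine c(9), d(19) → 28
combine b(24), a(26) → 50
combine 28, 50 → 78
combine 78, e(93) → 171
Total encoded bits = sum of merged weights = 28 + 50 + 78 + 171 = 327.

327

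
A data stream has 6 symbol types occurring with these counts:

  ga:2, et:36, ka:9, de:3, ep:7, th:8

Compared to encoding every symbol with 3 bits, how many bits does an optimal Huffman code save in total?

Fixed-length: 3 bits × 65 symbols = 195 bits.
Huffman merges:
ga(2) + de(3) → 5
5 + ep(7) → 12
th(8) + ka(9) → 17
12 + 17 → 29
29 + et(36) → 65
Huffman total = 5 + 12 + 17 + 29 + 65 = 128 bits.
Saving = 195 − 128 = 67 bits.

67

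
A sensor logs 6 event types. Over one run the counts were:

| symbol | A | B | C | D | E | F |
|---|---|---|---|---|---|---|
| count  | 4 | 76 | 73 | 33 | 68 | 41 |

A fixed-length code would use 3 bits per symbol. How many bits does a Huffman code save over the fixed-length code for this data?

Fixed-length: 3 bits × 295 symbols = 885 bits.
Huffman merges:
merge A(4) and D(33): 37
merge 37 and F(41): 78
merge E(68) and C(73): 141
merge B(76) and 78: 154
merge 141 and 154: 295
Huffman total = 37 + 78 + 141 + 154 + 295 = 705 bits.
Saving = 885 − 705 = 180 bits.

180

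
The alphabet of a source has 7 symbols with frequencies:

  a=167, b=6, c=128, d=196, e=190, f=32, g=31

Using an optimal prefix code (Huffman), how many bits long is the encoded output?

Greedily combine the two least-frequent nodes:
merge b(6) and g(31): 37
merge f(32) and 37: 69
merge 69 and c(128): 197
merge a(167) and e(190): 357
merge d(196) and 197: 393
merge 357 and 393: 750
Total encoded bits = sum of merged weights = 37 + 69 + 197 + 357 + 393 + 750 = 1803.

1803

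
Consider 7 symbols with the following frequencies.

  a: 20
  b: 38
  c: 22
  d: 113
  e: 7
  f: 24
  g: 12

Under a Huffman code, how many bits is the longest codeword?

5

Merge the two lowest-weight nodes at each step:
merge e(7) and g(12): 19
merge 19 and a(20): 39
merge c(22) and f(24): 46
merge b(38) and 39: 77
merge 46 and 77: 123
merge d(113) and 123: 236
The rarest symbols sit at the bottom; the longest codeword is 5 bits.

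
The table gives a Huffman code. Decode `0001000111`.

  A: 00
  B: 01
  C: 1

ABABCC

Read left to right; each codeword is recognised as soon as it completes (prefix code):
  00→A | 01→B | 00→A | 01→B | 1→C | 1→C
Decoded message: ABABCC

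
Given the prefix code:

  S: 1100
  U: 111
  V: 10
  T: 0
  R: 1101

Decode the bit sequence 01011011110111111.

Read left to right; each codeword is recognised as soon as it completes (prefix code):
  0→T | 10→V | 1101→R | 111→U | 0→T | 111→U | 111→U
Decoded message: TVRUTUU

TVRUTUU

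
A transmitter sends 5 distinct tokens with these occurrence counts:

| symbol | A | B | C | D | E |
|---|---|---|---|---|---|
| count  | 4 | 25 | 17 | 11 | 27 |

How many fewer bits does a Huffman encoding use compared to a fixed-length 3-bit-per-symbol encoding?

Fixed-length: 3 bits × 84 symbols = 252 bits.
Huffman merges:
A(4) + D(11) → 15
15 + C(17) → 32
B(25) + E(27) → 52
32 + 52 → 84
Huffman total = 15 + 32 + 52 + 84 = 183 bits.
Saving = 252 − 183 = 69 bits.

69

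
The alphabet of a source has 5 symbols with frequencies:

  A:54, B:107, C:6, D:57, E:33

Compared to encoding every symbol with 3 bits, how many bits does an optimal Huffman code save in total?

232

Fixed-length: 3 bits × 257 symbols = 771 bits.
Huffman merges:
combine C(6), E(33) → 39
combine 39, A(54) → 93
combine D(57), 93 → 150
combine B(107), 150 → 257
Huffman total = 39 + 93 + 150 + 257 = 539 bits.
Saving = 771 − 539 = 232 bits.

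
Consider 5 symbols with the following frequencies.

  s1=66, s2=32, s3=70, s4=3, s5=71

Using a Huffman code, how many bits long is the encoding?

Build the Huffman tree bottom-up:
s4(3) + s2(32) → 35
35 + s1(66) → 101
s3(70) + s5(71) → 141
101 + 141 → 242
The encoded length is the sum of every internal node's weight: 35 + 101 + 141 + 242 = 519 bits.

519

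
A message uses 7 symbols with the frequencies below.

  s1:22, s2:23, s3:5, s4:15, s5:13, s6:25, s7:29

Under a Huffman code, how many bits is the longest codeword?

4

Merge the two lowest-weight nodes at each step:
merge s3(5) and s5(13): 18
merge s4(15) and 18: 33
merge s1(22) and s2(23): 45
merge s6(25) and s7(29): 54
merge 33 and 45: 78
merge 54 and 78: 132
Maximum depth reached is 4.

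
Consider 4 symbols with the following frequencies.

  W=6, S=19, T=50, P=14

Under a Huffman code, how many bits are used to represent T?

1

Repeatedly merge the two smallest:
W(6) + P(14) → 20
S(19) + 20 → 39
39 + T(50) → 89
T is merged only at the final step, so code length = 1.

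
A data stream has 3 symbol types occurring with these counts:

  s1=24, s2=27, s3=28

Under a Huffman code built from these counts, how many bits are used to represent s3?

Repeatedly merge the two smallest:
merge s1(24) and s2(27): 51
merge s3(28) and 51: 79
s3 sits one level below the root: a 1-bit codeword.

1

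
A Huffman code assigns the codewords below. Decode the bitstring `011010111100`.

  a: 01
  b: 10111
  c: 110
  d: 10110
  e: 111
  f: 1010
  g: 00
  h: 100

afeh

Read left to right; each codeword is recognised as soon as it completes (prefix code):
  01→a | 1010→f | 111→e | 100→h
Decoded message: afeh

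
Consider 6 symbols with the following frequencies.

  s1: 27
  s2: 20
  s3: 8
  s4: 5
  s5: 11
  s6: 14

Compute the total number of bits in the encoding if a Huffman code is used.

207

Greedily combine the two least-frequent nodes:
combine s4(5), s3(8) → 13
combine s5(11), 13 → 24
combine s6(14), s2(20) → 34
combine 24, s1(27) → 51
combine 34, 51 → 85
Each symbol's bit-cost is frequency × depth; summing gives 207 bits (equivalently 13 + 24 + 34 + 51 + 85).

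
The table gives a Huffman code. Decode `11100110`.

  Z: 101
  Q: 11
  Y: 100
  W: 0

Read left to right; each codeword is recognised as soon as it completes (prefix code):
  11→Q | 100→Y | 11→Q | 0→W
Decoded message: QYQW

QYQW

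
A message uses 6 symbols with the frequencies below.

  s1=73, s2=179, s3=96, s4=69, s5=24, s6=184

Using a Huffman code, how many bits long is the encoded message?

1509

Merge the two smallest weights repeatedly:
combine s5(24), s4(69) → 93
combine s1(73), 93 → 166
combine s3(96), 166 → 262
combine s2(179), s6(184) → 363
combine 262, 363 → 625
Total encoded bits = sum of merged weights = 93 + 166 + 262 + 363 + 625 = 1509.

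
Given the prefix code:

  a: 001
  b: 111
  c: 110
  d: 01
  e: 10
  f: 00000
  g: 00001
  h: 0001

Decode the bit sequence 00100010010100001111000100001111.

ahadgbhgb

Read left to right; each codeword is recognised as soon as it completes (prefix code):
  001→a | 0001→h | 001→a | 01→d | 00001→g | 111→b | 0001→h | 00001→g | 111→b
Decoded message: ahadgbhgb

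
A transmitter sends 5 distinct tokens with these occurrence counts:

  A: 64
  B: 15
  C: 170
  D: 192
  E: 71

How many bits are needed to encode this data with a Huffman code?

Merge the two smallest weights repeatedly:
combine B(15), A(64) → 79
combine E(71), 79 → 150
combine 150, C(170) → 320
combine D(192), 320 → 512
The encoded length is the sum of every internal node's weight: 79 + 150 + 320 + 512 = 1061 bits.

1061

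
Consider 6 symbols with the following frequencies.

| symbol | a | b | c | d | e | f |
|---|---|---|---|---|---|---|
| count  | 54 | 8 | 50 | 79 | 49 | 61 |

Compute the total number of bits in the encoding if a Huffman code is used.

763

Merge the two smallest weights repeatedly:
combine b(8), e(49) → 57
combine c(50), a(54) → 104
combine 57, f(61) → 118
combine d(79), 104 → 183
combine 118, 183 → 301
The encoded length is the sum of every internal node's weight: 57 + 104 + 118 + 183 + 301 = 763 bits.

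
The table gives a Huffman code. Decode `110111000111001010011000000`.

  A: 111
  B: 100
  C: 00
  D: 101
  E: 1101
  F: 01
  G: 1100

Read left to right; each codeword is recognised as soon as it completes (prefix code):
  1101→E | 1100→G | 01→F | 1100→G | 101→D | 00→C | 1100→G | 00→C | 00→C
Decoded message: EGFGDCGCC

EGFGDCGCC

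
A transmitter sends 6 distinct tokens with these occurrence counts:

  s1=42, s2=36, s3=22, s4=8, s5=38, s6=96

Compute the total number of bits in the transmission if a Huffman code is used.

564

Greedily combine the two least-frequent nodes:
merge s4(8) and s3(22): 30
merge 30 and s2(36): 66
merge s5(38) and s1(42): 80
merge 66 and 80: 146
merge s6(96) and 146: 242
Each symbol's bit-cost is frequency × depth; summing gives 564 bits (equivalently 30 + 66 + 80 + 146 + 242).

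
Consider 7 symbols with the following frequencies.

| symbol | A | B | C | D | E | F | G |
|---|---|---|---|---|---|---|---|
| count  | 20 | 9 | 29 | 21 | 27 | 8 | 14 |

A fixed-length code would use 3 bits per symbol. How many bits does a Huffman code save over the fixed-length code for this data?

39

Fixed-length: 3 bits × 128 symbols = 384 bits.
Huffman merges:
merge F(8) and B(9): 17
merge G(14) and 17: 31
merge A(20) and D(21): 41
merge E(27) and C(29): 56
merge 31 and 41: 72
merge 56 and 72: 128
Huffman total = 17 + 31 + 41 + 56 + 72 + 128 = 345 bits.
Saving = 384 − 345 = 39 bits.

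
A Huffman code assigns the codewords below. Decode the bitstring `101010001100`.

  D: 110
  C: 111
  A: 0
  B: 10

BBBAADA

Read left to right; each codeword is recognised as soon as it completes (prefix code):
  10→B | 10→B | 10→B | 0→A | 0→A | 110→D | 0→A
Decoded message: BBBAADA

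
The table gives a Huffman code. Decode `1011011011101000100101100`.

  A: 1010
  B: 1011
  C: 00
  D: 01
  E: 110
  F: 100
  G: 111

BDBACFBC

Read left to right; each codeword is recognised as soon as it completes (prefix code):
  1011→B | 01→D | 1011→B | 1010→A | 00→C | 100→F | 1011→B | 00→C
Decoded message: BDBACFBC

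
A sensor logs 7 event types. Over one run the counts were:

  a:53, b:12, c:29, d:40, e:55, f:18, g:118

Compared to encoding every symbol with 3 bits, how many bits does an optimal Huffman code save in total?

Fixed-length: 3 bits × 325 symbols = 975 bits.
Huffman merges:
b(12) + f(18) → 30
c(29) + 30 → 59
d(40) + a(53) → 93
e(55) + 59 → 114
93 + 114 → 207
g(118) + 207 → 325
Huffman total = 30 + 59 + 93 + 114 + 207 + 325 = 828 bits.
Saving = 975 − 828 = 147 bits.

147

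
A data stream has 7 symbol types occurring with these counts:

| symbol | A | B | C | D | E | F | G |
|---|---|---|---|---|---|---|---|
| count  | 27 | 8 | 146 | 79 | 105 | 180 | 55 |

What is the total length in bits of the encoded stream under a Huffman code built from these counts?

1494

Build the Huffman tree bottom-up:
B(8) + A(27) → 35
35 + G(55) → 90
D(79) + 90 → 169
E(105) + C(146) → 251
169 + F(180) → 349
251 + 349 → 600
Total encoded bits = sum of merged weights = 35 + 90 + 169 + 251 + 349 + 600 = 1494.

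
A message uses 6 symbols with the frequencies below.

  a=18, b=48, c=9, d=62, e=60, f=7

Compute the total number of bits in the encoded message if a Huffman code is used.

458

Build the Huffman tree bottom-up:
combine f(7), c(9) → 16
combine 16, a(18) → 34
combine 34, b(48) → 82
combine e(60), d(62) → 122
combine 82, 122 → 204
Total encoded bits = sum of merged weights = 16 + 34 + 82 + 122 + 204 = 458.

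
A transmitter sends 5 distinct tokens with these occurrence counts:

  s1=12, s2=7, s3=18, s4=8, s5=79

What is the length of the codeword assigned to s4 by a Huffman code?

4

Build the tree from the bottom:
combine s2(7), s4(8) → 15
combine s1(12), 15 → 27
combine s3(18), 27 → 45
combine 45, s5(79) → 124
s4's leaf is at depth 4, giving a 4-bit codeword.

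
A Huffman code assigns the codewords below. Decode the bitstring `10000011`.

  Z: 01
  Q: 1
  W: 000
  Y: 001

Read left to right; each codeword is recognised as soon as it completes (prefix code):
  1→Q | 000→W | 001→Y | 1→Q
Decoded message: QWYQ

QWYQ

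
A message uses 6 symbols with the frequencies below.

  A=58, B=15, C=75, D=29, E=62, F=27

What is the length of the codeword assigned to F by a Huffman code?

4

Huffman merges, smallest pair first:
combine B(15), F(27) → 42
combine D(29), 42 → 71
combine A(58), E(62) → 120
combine 71, C(75) → 146
combine 120, 146 → 266
F's leaf is at depth 4, giving a 4-bit codeword.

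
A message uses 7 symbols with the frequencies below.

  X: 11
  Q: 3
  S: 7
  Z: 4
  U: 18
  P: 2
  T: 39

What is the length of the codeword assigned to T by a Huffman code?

Huffman merges, smallest pair first:
merge P(2) and Q(3): 5
merge Z(4) and 5: 9
merge S(7) and 9: 16
merge X(11) and 16: 27
merge U(18) and 27: 45
merge T(39) and 45: 84
T is merged only at the final step, so code length = 1.

1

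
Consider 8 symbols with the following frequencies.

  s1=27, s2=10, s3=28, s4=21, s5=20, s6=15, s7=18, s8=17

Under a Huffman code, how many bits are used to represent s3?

Repeatedly merge the two smallest:
combine s2(10), s6(15) → 25
combine s8(17), s7(18) → 35
combine s5(20), s4(21) → 41
combine 25, s1(27) → 52
combine s3(28), 35 → 63
combine 41, 52 → 93
combine 63, 93 → 156
s3 sits 2 levels below the root, so its codeword is 2 bits.

2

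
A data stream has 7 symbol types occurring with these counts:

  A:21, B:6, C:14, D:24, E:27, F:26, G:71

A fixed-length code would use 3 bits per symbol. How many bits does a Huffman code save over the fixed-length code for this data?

Fixed-length: 3 bits × 189 symbols = 567 bits.
Huffman merges:
merge B(6) and C(14): 20
merge 20 and A(21): 41
merge D(24) and F(26): 50
merge E(27) and 41: 68
merge 50 and 68: 118
merge G(71) and 118: 189
Huffman total = 20 + 41 + 50 + 68 + 118 + 189 = 486 bits.
Saving = 567 − 486 = 81 bits.

81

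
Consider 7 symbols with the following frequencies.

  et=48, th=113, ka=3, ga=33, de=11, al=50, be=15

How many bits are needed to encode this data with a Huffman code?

636

Merge the two smallest weights repeatedly:
combine ka(3), de(11) → 14
combine 14, be(15) → 29
combine 29, ga(33) → 62
combine et(48), al(50) → 98
combine 62, 98 → 160
combine th(113), 160 → 273
Each symbol's bit-cost is frequency × depth; summing gives 636 bits (equivalently 14 + 29 + 62 + 98 + 160 + 273).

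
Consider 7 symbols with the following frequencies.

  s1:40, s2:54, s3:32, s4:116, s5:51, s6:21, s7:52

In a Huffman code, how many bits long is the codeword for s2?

Huffman merges, smallest pair first:
combine s6(21), s3(32) → 53
combine s1(40), s5(51) → 91
combine s7(52), 53 → 105
combine s2(54), 91 → 145
combine 105, s4(116) → 221
combine 145, 221 → 366
The subtree containing s2 is merged 2 times, so code length = 2.

2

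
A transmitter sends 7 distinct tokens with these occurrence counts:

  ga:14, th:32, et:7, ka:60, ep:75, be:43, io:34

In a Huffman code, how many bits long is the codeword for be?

Huffman merges, smallest pair first:
et(7) + ga(14) → 21
21 + th(32) → 53
io(34) + be(43) → 77
53 + ka(60) → 113
ep(75) + 77 → 152
113 + 152 → 265
be's leaf is at depth 3, giving a 3-bit codeword.

3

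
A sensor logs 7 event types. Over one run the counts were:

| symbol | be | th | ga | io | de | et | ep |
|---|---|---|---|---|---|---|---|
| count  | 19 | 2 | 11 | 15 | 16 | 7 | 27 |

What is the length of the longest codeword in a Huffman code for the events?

Merge the two lowest-weight nodes at each step:
combine th(2), et(7) → 9
combine 9, ga(11) → 20
combine io(15), de(16) → 31
combine be(19), 20 → 39
combine ep(27), 31 → 58
combine 39, 58 → 97
Maximum depth reached is 4.

4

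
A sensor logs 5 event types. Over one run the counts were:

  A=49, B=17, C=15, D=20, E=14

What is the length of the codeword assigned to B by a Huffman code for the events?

Build the tree from the bottom:
E(14) + C(15) → 29
B(17) + D(20) → 37
29 + 37 → 66
A(49) + 66 → 115
B's leaf is at depth 3, giving a 3-bit codeword.

3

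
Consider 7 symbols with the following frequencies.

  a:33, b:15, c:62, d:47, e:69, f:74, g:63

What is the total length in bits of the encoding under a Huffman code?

Build the Huffman tree bottom-up:
combine b(15), a(33) → 48
combine d(47), 48 → 95
combine c(62), g(63) → 125
combine e(69), f(74) → 143
combine 95, 125 → 220
combine 143, 220 → 363
Each symbol's bit-cost is frequency × depth; summing gives 994 bits (equivalently 48 + 95 + 125 + 143 + 220 + 363).

994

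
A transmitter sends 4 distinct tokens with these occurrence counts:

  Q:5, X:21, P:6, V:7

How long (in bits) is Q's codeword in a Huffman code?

3

Huffman merges, smallest pair first:
combine Q(5), P(6) → 11
combine V(7), 11 → 18
combine 18, X(21) → 39
The subtree containing Q is merged 3 times, so code length = 3.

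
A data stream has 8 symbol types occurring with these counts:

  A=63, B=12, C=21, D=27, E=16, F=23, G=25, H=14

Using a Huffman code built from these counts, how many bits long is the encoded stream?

566

Greedily combine the two least-frequent nodes:
combine B(12), H(14) → 26
combine E(16), C(21) → 37
combine F(23), G(25) → 48
combine 26, D(27) → 53
combine 37, 48 → 85
combine 53, A(63) → 116
combine 85, 116 → 201
The encoded length is the sum of every internal node's weight: 26 + 37 + 48 + 53 + 85 + 116 + 201 = 566 bits.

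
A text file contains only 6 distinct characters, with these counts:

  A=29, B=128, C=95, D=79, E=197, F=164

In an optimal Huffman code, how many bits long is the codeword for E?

Build the tree from the bottom:
merge A(29) and D(79): 108
merge C(95) and 108: 203
merge B(128) and F(164): 292
merge E(197) and 203: 400
merge 292 and 400: 692
The subtree containing E is merged 2 times, so code length = 2.

2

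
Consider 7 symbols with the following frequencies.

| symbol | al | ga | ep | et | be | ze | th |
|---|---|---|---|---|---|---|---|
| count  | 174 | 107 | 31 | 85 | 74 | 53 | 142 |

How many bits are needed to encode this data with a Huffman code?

1766

Build the Huffman tree bottom-up:
combine ep(31), ze(53) → 84
combine be(74), 84 → 158
combine et(85), ga(107) → 192
combine th(142), 158 → 300
combine al(174), 192 → 366
combine 300, 366 → 666
The encoded length is the sum of every internal node's weight: 84 + 158 + 192 + 300 + 366 + 666 = 1766 bits.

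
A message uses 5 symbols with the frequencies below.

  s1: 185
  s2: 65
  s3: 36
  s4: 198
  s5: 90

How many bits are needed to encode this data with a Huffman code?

Greedily combine the two least-frequent nodes:
s3(36) + s2(65) → 101
s5(90) + 101 → 191
s1(185) + 191 → 376
s4(198) + 376 → 574
The encoded length is the sum of every internal node's weight: 101 + 191 + 376 + 574 = 1242 bits.

1242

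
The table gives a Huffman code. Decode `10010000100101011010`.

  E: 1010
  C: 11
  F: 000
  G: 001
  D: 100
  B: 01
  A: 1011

DDGGBBE

Read left to right; each codeword is recognised as soon as it completes (prefix code):
  100→D | 100→D | 001→G | 001→G | 01→B | 01→B | 1010→E
Decoded message: DDGGBBE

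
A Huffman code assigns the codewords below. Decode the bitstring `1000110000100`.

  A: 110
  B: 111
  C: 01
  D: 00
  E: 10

Read left to right; each codeword is recognised as soon as it completes (prefix code):
  10→E | 00→D | 110→A | 00→D | 01→C | 00→D
Decoded message: EDADCD

EDADCD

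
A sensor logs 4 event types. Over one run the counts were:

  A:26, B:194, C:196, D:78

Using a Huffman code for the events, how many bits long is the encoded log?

896

Merge the two smallest weights repeatedly:
merge A(26) and D(78): 104
merge 104 and B(194): 298
merge C(196) and 298: 494
Total encoded bits = sum of merged weights = 104 + 298 + 494 = 896.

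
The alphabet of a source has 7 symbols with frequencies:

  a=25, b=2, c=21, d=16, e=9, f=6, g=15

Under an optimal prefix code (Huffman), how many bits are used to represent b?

Huffman merges, smallest pair first:
merge b(2) and f(6): 8
merge 8 and e(9): 17
merge g(15) and d(16): 31
merge 17 and c(21): 38
merge a(25) and 31: 56
merge 38 and 56: 94
b sits 4 levels below the root, so its codeword is 4 bits.

4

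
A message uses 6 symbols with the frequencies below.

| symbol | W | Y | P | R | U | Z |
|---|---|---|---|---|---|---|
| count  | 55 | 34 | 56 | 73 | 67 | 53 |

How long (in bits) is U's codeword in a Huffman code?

2

Huffman merges, smallest pair first:
combine Y(34), Z(53) → 87
combine W(55), P(56) → 111
combine U(67), R(73) → 140
combine 87, 111 → 198
combine 140, 198 → 338
The subtree containing U is merged 2 times, so code length = 2.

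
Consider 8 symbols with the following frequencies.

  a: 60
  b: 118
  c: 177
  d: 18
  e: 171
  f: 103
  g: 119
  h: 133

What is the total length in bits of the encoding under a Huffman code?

2598

Merge the two smallest weights repeatedly:
merge d(18) and a(60): 78
merge 78 and f(103): 181
merge b(118) and g(119): 237
merge h(133) and e(171): 304
merge c(177) and 181: 358
merge 237 and 304: 541
merge 358 and 541: 899
Total encoded bits = sum of merged weights = 78 + 181 + 237 + 304 + 358 + 541 + 899 = 2598.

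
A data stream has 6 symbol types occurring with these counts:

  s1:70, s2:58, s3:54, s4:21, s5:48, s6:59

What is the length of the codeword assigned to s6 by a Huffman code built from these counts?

Build the tree from the bottom:
merge s4(21) and s5(48): 69
merge s3(54) and s2(58): 112
merge s6(59) and 69: 128
merge s1(70) and 112: 182
merge 128 and 182: 310
The subtree containing s6 is merged 2 times, so code length = 2.

2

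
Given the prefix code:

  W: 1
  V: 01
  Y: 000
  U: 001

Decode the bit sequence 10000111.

Read left to right; each codeword is recognised as soon as it completes (prefix code):
  1→W | 000→Y | 01→V | 1→W | 1→W
Decoded message: WYVWW

WYVWW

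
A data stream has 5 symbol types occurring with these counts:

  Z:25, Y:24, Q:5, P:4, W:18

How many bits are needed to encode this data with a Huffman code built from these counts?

161

Merge the two smallest weights repeatedly:
combine P(4), Q(5) → 9
combine 9, W(18) → 27
combine Y(24), Z(25) → 49
combine 27, 49 → 76
Total encoded bits = sum of merged weights = 9 + 27 + 49 + 76 = 161.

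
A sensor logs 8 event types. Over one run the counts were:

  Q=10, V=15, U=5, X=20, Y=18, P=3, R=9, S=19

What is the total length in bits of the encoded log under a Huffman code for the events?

283

Build the Huffman tree bottom-up:
combine P(3), U(5) → 8
combine 8, R(9) → 17
combine Q(10), V(15) → 25
combine 17, Y(18) → 35
combine S(19), X(20) → 39
combine 25, 35 → 60
combine 39, 60 → 99
Total encoded bits = sum of merged weights = 8 + 17 + 25 + 35 + 39 + 60 + 99 = 283.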